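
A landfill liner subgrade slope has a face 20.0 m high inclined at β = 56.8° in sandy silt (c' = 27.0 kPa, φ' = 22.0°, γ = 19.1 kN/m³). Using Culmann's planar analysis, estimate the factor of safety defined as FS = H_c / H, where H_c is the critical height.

FS = 1.23

H_c = (4c'/γ) · sinβ cosφ' / [1 − cos(β − φ')]
    = (4·27.0/19.1) · sin56.8°·cos22.0° / [1 − cos34.8°]
    = 5.654 · 0.7758 / 0.1789 = 24.53 m
FS = H_c / H = 24.53 / 20.0 = 1.226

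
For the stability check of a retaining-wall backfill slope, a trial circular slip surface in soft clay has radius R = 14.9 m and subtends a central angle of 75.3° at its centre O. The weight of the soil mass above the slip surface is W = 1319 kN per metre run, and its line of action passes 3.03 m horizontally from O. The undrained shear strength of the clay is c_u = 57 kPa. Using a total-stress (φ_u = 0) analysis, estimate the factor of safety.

FS = 4.16

Taking moments about the centre O, the resisting moment is provided by the undrained shear strength acting along the arc:
Arc length L_a = R·θ = 14.9·(75.3°·π/180) = 14.9·1.3142 = 19.58 m
M_R = c_u·L_a·R = 57·19.58·14.9 = 16631.1 kN·m/m
M_D = W·d = 1319·3.03 = 3996.6 kN·m/m
FS = M_R / M_D = 16631.1 / 3996.6 = 4.161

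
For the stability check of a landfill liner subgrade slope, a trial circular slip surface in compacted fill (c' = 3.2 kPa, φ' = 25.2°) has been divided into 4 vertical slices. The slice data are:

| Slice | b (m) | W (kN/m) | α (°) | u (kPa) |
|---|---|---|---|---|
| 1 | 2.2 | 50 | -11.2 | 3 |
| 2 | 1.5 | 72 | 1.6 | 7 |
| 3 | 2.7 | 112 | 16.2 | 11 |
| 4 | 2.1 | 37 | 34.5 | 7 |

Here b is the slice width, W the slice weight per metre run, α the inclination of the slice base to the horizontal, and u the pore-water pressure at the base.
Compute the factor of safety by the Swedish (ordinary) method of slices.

FS = 2.70

Ordinary method of slices: FS = Σ[c'·Δl_i + (W_i cosα_i − u_i·Δl_i)·tanφ'] / Σ W_i sinα_i, with Δl_i = b_i / cosα_i.
Slice 1: Δl = 2.2/cos(-11.2°) = 2.243 m; N'_1 = 50·cos(-11.2°) − 3·2.243 = 42.3; c'Δl = 7.18; W sinα = -9.7
Slice 2: Δl = 1.5/cos1.6° = 1.501 m; N'_2 = 72·cos1.6° − 7·1.501 = 61.5; c'Δl = 4.80; W sinα = 2.0
Slice 3: Δl = 2.7/cos16.2° = 2.812 m; N'_3 = 112·cos16.2° − 11·2.812 = 76.6; c'Δl = 9.00; W sinα = 31.2
Slice 4: Δl = 2.1/cos34.5° = 2.548 m; N'_4 = 37·cos34.5° − 7·2.548 = 12.7; c'Δl = 8.15; W sinα = 21.0
Σc'Δl = 29.1 kN/m; ΣN' = 193.1 kN/m; ΣW sinα = 44.5 kN/m
Resisting = 29.1 + 193.1·tan25.2° = 29.1 + 90.9 = 120.0 kN/m
FS = 120.0 / 44.5 = 2.696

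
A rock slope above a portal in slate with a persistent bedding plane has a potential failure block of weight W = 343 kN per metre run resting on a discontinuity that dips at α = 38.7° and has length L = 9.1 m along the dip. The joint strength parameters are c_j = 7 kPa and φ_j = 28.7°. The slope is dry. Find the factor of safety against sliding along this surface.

Resolving the block weight along and normal to the plane and applying the Mohr–Coulomb strength on the joint:
N' = W cosα = 343·cos38.7° = 267.7 kN/m
Driving force T = W sinα = 343·sin38.7° = 214.5 kN/m
Resisting force R = c_j·L + N'·tanφ_j = 7·9.1 + 267.7·tan28.7° = 63.7 + 146.6 = 210.3 kN/m
FS = R / T = 210.3 / 214.5 = 0.980

FS = 0.98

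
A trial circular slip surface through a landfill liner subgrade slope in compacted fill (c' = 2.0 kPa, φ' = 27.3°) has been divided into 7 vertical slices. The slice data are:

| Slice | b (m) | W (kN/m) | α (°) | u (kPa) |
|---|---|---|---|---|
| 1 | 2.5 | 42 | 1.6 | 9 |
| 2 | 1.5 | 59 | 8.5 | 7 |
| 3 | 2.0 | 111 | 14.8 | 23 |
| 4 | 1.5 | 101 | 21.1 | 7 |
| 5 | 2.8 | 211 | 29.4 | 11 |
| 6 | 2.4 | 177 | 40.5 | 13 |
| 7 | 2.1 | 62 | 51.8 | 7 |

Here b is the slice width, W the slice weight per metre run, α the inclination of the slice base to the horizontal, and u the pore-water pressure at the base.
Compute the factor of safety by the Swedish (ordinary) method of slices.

FS = 0.81

Ordinary method of slices: FS = Σ[c'·Δl_i + (W_i cosα_i − u_i·Δl_i)·tanφ'] / Σ W_i sinα_i, with Δl_i = b_i / cosα_i.
Slice 1: Δl = 2.5/cos1.6° = 2.501 m; N'_1 = 42·cos1.6° − 9·2.501 = 19.5; c'Δl = 5.00; W sinα = 1.2
Slice 2: Δl = 1.5/cos8.5° = 1.517 m; N'_2 = 59·cos8.5° − 7·1.517 = 47.7; c'Δl = 3.03; W sinα = 8.7
Slice 3: Δl = 2.0/cos14.8° = 2.069 m; N'_3 = 111·cos14.8° − 23·2.069 = 59.7; c'Δl = 4.14; W sinα = 28.4
Slice 4: Δl = 1.5/cos21.1° = 1.608 m; N'_4 = 101·cos21.1° − 7·1.608 = 83.0; c'Δl = 3.22; W sinα = 36.4
Slice 5: Δl = 2.8/cos29.4° = 3.214 m; N'_5 = 211·cos29.4° − 11·3.214 = 148.5; c'Δl = 6.43; W sinα = 103.6
Slice 6: Δl = 2.4/cos40.5° = 3.156 m; N'_6 = 177·cos40.5° − 13·3.156 = 93.6; c'Δl = 6.31; W sinα = 115.0
Slice 7: Δl = 2.1/cos51.8° = 3.396 m; N'_7 = 62·cos51.8° − 7·3.396 = 14.6; c'Δl = 6.79; W sinα = 48.7
Σc'Δl = 34.9 kN/m; ΣN' = 466.5 kN/m; ΣW sinα = 341.9 kN/m
Resisting = 34.9 + 466.5·tan27.3° = 34.9 + 240.8 = 275.7 kN/m
FS = 275.7 / 341.9 = 0.806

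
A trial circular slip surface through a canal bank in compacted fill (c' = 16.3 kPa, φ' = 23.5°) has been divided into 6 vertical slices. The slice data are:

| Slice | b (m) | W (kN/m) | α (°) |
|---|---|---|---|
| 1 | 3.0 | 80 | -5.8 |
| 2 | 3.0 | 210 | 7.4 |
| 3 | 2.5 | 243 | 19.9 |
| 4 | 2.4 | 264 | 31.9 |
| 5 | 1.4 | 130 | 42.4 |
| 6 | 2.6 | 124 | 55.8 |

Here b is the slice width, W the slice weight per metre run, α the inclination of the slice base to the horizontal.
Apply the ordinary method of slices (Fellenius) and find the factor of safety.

FS = 1.60

Ordinary method of slices: FS = Σ[c'·Δl_i + (W_i cosα_i)·tanφ'] / Σ W_i sinα_i, with Δl_i = b_i / cosα_i.
Slice 1: Δl = 3.0/cos(-5.8°) = 3.015 m; N'_1 = 80·cos(-5.8°) = 79.6; c'Δl = 49.15; W sinα = -8.1
Slice 2: Δl = 3.0/cos7.4° = 3.025 m; N'_2 = 210·cos7.4° = 208.3; c'Δl = 49.31; W sinα = 27.0
Slice 3: Δl = 2.5/cos19.9° = 2.659 m; N'_3 = 243·cos19.9° = 228.5; c'Δl = 43.34; W sinα = 82.7
Slice 4: Δl = 2.4/cos31.9° = 2.827 m; N'_4 = 264·cos31.9° = 224.1; c'Δl = 46.08; W sinα = 139.5
Slice 5: Δl = 1.4/cos42.4° = 1.896 m; N'_5 = 130·cos42.4° = 96.0; c'Δl = 30.90; W sinα = 87.7
Slice 6: Δl = 2.6/cos55.8° = 4.626 m; N'_6 = 124·cos55.8° = 69.7; c'Δl = 75.40; W sinα = 102.6
Σc'Δl = 294.2 kN/m; ΣN' = 906.2 kN/m; ΣW sinα = 431.4 kN/m
Resisting = 294.2 + 906.2·tan23.5° = 294.2 + 394.0 = 688.2 kN/m
FS = 688.2 / 431.4 = 1.595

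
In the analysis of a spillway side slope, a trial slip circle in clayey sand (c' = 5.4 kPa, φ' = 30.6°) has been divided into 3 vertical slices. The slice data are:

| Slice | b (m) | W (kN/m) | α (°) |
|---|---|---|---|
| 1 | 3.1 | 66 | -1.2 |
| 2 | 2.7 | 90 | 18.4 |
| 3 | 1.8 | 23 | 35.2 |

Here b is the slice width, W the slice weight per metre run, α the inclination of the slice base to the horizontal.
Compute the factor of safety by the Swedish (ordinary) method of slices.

FS = 3.59

Ordinary method of slices: FS = Σ[c'·Δl_i + (W_i cosα_i)·tanφ'] / Σ W_i sinα_i, with Δl_i = b_i / cosα_i.
Slice 1: Δl = 3.1/cos(-1.2°) = 3.101 m; N'_1 = 66·cos(-1.2°) = 66.0; c'Δl = 16.74; W sinα = -1.4
Slice 2: Δl = 2.7/cos18.4° = 2.845 m; N'_2 = 90·cos18.4° = 85.4; c'Δl = 15.37; W sinα = 28.4
Slice 3: Δl = 1.8/cos35.2° = 2.203 m; N'_3 = 23·cos35.2° = 18.8; c'Δl = 11.90; W sinα = 13.3
Σc'Δl = 44.0 kN/m; ΣN' = 170.2 kN/m; ΣW sinα = 40.3 kN/m
Resisting = 44.0 + 170.2·tan30.6° = 44.0 + 100.6 = 144.6 kN/m
FS = 144.6 / 40.3 = 3.591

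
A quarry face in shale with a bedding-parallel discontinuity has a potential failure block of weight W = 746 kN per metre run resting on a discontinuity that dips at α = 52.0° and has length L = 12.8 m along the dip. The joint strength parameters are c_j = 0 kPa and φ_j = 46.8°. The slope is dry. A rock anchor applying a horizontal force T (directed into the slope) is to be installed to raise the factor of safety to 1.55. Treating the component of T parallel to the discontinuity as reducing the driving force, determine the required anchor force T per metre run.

T = 235 kN/m

Resolving forces along and normal to the sliding plane, with the horizontal anchor force T adding T·sinα to the effective normal force and T·cosα acting up the plane against the driving force:
FS = [c_jL + (W cosα + T sinα) tanφ_j] / [W sinα − T cosα]
Without the anchor: N' = 459.3 kN/m, driving T_d = 587.9 kN/m, resisting R = 0·12.8 + 459.3·tan46.8° = 489.1 kN/m, FS = 0.83.
Setting FS = 1.55 and solving for T:
1.55·(587.9 − T cos52.0°) = 489.1 + T sin52.0°·tan46.8°
T·(sin52.0°·tan46.8° + 1.55·cos52.0°) = 1.55·587.9 − 489.1
T·(0.7880·1.0649 + 1.55·0.6157) = 911.2 − 489.1 = 422.1
T·1.7934 = 422.1
T = 235.4 kN/m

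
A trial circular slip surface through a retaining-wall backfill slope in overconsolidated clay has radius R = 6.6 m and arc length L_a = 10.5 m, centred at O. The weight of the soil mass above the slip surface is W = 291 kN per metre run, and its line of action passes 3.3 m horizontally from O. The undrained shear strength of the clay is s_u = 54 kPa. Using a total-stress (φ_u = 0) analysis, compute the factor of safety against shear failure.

Taking moments about the centre O, the resisting moment is provided by the undrained shear strength acting along the arc:
M_R = s_u·L_a·R = 54·10.50·6.6 = 3742.2 kN·m/m
M_D = W·d = 291·3.3 = 960.3 kN·m/m
FS = M_R / M_D = 3742.2 / 960.3 = 3.897

FS = 3.90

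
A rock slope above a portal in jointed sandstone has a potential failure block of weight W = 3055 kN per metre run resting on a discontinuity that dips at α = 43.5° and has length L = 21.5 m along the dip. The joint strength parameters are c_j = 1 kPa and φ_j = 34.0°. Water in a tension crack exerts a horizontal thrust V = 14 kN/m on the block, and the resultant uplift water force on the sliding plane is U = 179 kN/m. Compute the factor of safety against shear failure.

Resolving the block weight along and normal to the plane and applying the Mohr–Coulomb strength on the joint:
N' = W cosα − U − V sinα = 3055·cos43.5° − 179 − 14·sin43.5° = 2027.4 kN/m
Driving force T = W sinα + V cosα = 3055·sin43.5° + 14·cos43.5° = 2113.1 kN/m
Resisting force R = c_j·L + N'·tanφ_j = 1·21.5 + 2027.4·tan34.0° = 21.5 + 1367.5 = 1389.0 kN/m
FS = R / T = 1389.0 / 2113.1 = 0.657

FS = 0.66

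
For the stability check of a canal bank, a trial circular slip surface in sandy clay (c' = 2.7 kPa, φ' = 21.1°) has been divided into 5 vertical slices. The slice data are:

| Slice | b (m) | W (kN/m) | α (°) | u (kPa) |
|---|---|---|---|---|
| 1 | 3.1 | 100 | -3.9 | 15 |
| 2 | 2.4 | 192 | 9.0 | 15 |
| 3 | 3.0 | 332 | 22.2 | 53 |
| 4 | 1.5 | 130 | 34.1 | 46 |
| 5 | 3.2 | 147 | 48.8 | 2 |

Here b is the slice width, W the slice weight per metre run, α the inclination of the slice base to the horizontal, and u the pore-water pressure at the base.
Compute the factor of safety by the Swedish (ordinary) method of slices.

FS = 0.65

Ordinary method of slices: FS = Σ[c'·Δl_i + (W_i cosα_i − u_i·Δl_i)·tanφ'] / Σ W_i sinα_i, with Δl_i = b_i / cosα_i.
Slice 1: Δl = 3.1/cos(-3.9°) = 3.107 m; N'_1 = 100·cos(-3.9°) − 15·3.107 = 53.2; c'Δl = 8.39; W sinα = -6.8
Slice 2: Δl = 2.4/cos9.0° = 2.430 m; N'_2 = 192·cos9.0° − 15·2.430 = 153.2; c'Δl = 6.56; W sinα = 30.0
Slice 3: Δl = 3.0/cos22.2° = 3.240 m; N'_3 = 332·cos22.2° − 53·3.240 = 135.7; c'Δl = 8.75; W sinα = 125.4
Slice 4: Δl = 1.5/cos34.1° = 1.811 m; N'_4 = 130·cos34.1° − 46·1.811 = 24.3; c'Δl = 4.89; W sinα = 72.9
Slice 5: Δl = 3.2/cos48.8° = 4.858 m; N'_5 = 147·cos48.8° − 2·4.858 = 87.1; c'Δl = 13.12; W sinα = 110.6
Σc'Δl = 41.7 kN/m; ΣN' = 453.4 kN/m; ΣW sinα = 332.2 kN/m
Resisting = 41.7 + 453.4·tan21.1° = 41.7 + 175.0 = 216.7 kN/m
FS = 216.7 / 332.2 = 0.652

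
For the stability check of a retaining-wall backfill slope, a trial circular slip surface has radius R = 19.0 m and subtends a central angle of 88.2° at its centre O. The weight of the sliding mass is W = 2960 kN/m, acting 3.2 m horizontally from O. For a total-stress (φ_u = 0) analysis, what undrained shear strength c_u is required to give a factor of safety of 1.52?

c_u = 25.9 kPa

FS = c_u·L_a·R / (W·d), so c_u = FS·W·d / (L_a·R).
Arc length L_a = R·θ = 19.0·(88.2°·π/180) = 19.0·1.5394 = 29.25 m
c_u = 1.52·2960·3.2 / (29.25·19.0) = 14397.4 / 555.72 = 25.91 kPa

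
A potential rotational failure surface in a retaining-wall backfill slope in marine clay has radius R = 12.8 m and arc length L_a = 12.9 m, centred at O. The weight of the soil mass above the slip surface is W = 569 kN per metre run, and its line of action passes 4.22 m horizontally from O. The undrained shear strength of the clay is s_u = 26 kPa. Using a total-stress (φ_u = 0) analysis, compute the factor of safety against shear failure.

FS = 1.79

Taking moments about the centre O, the resisting moment is provided by the undrained shear strength acting along the arc:
M_R = s_u·L_a·R = 26·12.90·12.8 = 4293.1 kN·m/m
M_D = W·d = 569·4.22 = 2401.2 kN·m/m
FS = M_R / M_D = 4293.1 / 2401.2 = 1.788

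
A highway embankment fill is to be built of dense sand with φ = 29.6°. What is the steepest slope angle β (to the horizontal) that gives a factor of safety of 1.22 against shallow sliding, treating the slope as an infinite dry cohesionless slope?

For an infinite dry cohesionless slope FS = tanφ/tanβ, so tanβ = tanφ / FS.
tanβ = tan29.6° / 1.22 = 0.5681 / 1.22 = 0.4656
β = arctan(0.4656) = 24.97°

β = 25.0°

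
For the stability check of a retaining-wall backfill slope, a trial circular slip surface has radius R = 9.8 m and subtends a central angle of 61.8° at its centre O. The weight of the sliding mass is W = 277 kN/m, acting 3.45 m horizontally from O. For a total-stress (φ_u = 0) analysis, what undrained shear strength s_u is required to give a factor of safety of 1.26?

s_u = 11.6 kPa

FS = s_u·L_a·R / (W·d), so s_u = FS·W·d / (L_a·R).
Arc length L_a = R·θ = 9.8·(61.8°·π/180) = 9.8·1.0786 = 10.57 m
s_u = 1.26·277·3.45 / (10.57·9.8) = 1204.1 / 103.59 = 11.62 kPa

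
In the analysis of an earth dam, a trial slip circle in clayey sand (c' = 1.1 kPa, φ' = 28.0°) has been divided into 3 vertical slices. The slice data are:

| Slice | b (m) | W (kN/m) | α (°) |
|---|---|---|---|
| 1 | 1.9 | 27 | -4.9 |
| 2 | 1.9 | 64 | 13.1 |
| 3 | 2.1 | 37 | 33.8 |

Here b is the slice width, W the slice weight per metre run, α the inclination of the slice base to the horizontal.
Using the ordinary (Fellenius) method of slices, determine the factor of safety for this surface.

FS = 2.16

Ordinary method of slices: FS = Σ[c'·Δl_i + (W_i cosα_i)·tanφ'] / Σ W_i sinα_i, with Δl_i = b_i / cosα_i.
Slice 1: Δl = 1.9/cos(-4.9°) = 1.907 m; N'_1 = 27·cos(-4.9°) = 26.9; c'Δl = 2.10; W sinα = -2.3
Slice 2: Δl = 1.9/cos13.1° = 1.951 m; N'_2 = 64·cos13.1° = 62.3; c'Δl = 2.15; W sinα = 14.5
Slice 3: Δl = 2.1/cos33.8° = 2.527 m; N'_3 = 37·cos33.8° = 30.7; c'Δl = 2.78; W sinα = 20.6
Σc'Δl = 7.0 kN/m; ΣN' = 120.0 kN/m; ΣW sinα = 32.8 kN/m
Resisting = 7.0 + 120.0·tan28.0° = 7.0 + 63.8 = 70.8 kN/m
FS = 70.8 / 32.8 = 2.160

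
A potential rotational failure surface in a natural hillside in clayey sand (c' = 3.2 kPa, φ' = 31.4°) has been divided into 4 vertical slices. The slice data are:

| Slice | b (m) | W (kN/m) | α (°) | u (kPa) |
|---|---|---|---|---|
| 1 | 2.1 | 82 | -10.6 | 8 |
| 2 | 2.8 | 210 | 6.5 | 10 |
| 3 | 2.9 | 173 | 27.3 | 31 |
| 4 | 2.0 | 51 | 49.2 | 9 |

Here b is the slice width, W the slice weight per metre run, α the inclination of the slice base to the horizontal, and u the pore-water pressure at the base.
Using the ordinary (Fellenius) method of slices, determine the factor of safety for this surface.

FS = 1.74

Ordinary method of slices: FS = Σ[c'·Δl_i + (W_i cosα_i − u_i·Δl_i)·tanφ'] / Σ W_i sinα_i, with Δl_i = b_i / cosα_i.
Slice 1: Δl = 2.1/cos(-10.6°) = 2.136 m; N'_1 = 82·cos(-10.6°) − 8·2.136 = 63.5; c'Δl = 6.84; W sinα = -15.1
Slice 2: Δl = 2.8/cos6.5° = 2.818 m; N'_2 = 210·cos6.5° − 10·2.818 = 180.5; c'Δl = 9.02; W sinα = 23.8
Slice 3: Δl = 2.9/cos27.3° = 3.263 m; N'_3 = 173·cos27.3° − 31·3.263 = 52.6; c'Δl = 10.44; W sinα = 79.3
Slice 4: Δl = 2.0/cos49.2° = 3.061 m; N'_4 = 51·cos49.2° − 9·3.061 = 5.8; c'Δl = 9.79; W sinα = 38.6
Σc'Δl = 36.1 kN/m; ΣN' = 302.3 kN/m; ΣW sinα = 126.6 kN/m
Resisting = 36.1 + 302.3·tan31.4° = 36.1 + 184.5 = 220.6 kN/m
FS = 220.6 / 126.6 = 1.742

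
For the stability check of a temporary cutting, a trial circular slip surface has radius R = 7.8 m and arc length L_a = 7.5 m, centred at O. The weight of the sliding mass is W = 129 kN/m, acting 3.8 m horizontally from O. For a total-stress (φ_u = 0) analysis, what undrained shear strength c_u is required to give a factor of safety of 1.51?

FS = c_u·L_a·R / (W·d), so c_u = FS·W·d / (L_a·R).
c_u = 1.51·129·3.8 / (7.50·7.8) = 740.2 / 58.50 = 12.65 kPa

c_u = 12.7 kPa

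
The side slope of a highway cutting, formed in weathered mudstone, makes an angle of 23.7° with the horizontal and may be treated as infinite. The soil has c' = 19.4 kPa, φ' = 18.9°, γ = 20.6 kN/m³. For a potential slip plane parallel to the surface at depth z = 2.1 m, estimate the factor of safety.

For an infinite slope with a slip plane parallel to the surface (no pore pressure): FS = [c' + γz cos²β tanφ'] / [γz sinβ cosβ].
γz = 20.6·2.1 = 43.26 kN/m²
Numerator = 19.4 + 43.26·cos²23.7°·tan18.9° = 19.4 + 43.26·0.8384·0.3424 = 31.818 kPa
Denominator = 43.26·sin23.7°·cos23.7° = 43.26·0.4019·0.9157 = 15.922 kPa
FS = 31.818 / 15.922 = 1.998

FS = 2.00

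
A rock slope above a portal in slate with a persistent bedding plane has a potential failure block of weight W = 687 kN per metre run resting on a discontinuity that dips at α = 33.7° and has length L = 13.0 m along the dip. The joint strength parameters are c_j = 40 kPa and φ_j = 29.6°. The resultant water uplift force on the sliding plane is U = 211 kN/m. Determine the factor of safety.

FS = 1.90

Resolving the block weight along and normal to the plane and applying the Mohr–Coulomb strength on the joint:
N' = W cosα − U = 687·cos33.7° − 211 = 360.6 kN/m
Driving force T = W sinα = 687·sin33.7° = 381.2 kN/m
Resisting force R = c_j·L + N'·tanφ_j = 40·13.0 + 360.6·tan29.6° = 520.0 + 204.8 = 724.8 kN/m
FS = R / T = 724.8 / 381.2 = 1.902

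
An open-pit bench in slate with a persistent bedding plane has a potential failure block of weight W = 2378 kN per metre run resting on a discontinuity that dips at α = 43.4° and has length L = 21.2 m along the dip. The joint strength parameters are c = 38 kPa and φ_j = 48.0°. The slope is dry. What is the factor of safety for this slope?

FS = 1.67

Resolving the block weight along and normal to the plane and applying the Mohr–Coulomb strength on the joint:
N' = W cosα = 2378·cos43.4° = 1727.8 kN/m
Driving force T = W sinα = 2378·sin43.4° = 1633.9 kN/m
Resisting force R = c·L + N'·tanφ_j = 38·21.2 + 1727.8·tan48.0° = 805.6 + 1918.9 = 2724.5 kN/m
FS = R / T = 2724.5 / 1633.9 = 1.667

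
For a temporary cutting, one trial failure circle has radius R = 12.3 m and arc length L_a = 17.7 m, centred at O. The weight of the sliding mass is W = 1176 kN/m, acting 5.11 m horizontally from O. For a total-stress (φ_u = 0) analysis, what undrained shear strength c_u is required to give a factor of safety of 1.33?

c_u = 36.7 kPa

FS = c_u·L_a·R / (W·d), so c_u = FS·W·d / (L_a·R).
c_u = 1.33·1176·5.11 / (17.70·12.3) = 7992.4 / 217.71 = 36.71 kPa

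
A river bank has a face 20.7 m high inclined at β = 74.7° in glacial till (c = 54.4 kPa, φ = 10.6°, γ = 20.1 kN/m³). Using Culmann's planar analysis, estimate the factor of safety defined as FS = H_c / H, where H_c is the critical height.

H_c = (4c/γ) · sinβ cosφ / [1 − cos(β − φ)]
    = (4·54.4/20.1) · sin74.7°·cos10.6° / [1 − cos64.1°]
    = 10.826 · 0.9481 / 0.5632 = 18.22 m
FS = H_c / H = 18.22 / 20.7 = 0.880

FS = 0.88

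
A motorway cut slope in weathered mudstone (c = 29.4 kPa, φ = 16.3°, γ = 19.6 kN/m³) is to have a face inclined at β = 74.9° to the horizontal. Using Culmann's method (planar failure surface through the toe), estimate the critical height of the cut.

Culmann's analysis gives the critical failure plane at α_cr = (β + φ)/2 = (74.9 + 16.3)/2 = 45.6°, and the critical height
H_c = (4c/γ) · sinβ cosφ / [1 − cos(β − φ)]
    = (4·29.4/19.6) · sin74.9°·cos16.3° / [1 − cos(58.6°)]
    = 6.000 · 0.9655·0.9598 / [1 − 0.5210]
    = 6.000 · 0.9267 / 0.4790
    = 11.61 m

H_c = 11.61 m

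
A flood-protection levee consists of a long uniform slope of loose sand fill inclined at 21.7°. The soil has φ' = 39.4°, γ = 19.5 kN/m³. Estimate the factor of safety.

FS = 2.06

For a dry cohesionless infinite slope the factor of safety is FS = tanφ' / tanβ.
FS = tan39.4° / tan21.7° = 0.8214 / 0.3979 = 2.064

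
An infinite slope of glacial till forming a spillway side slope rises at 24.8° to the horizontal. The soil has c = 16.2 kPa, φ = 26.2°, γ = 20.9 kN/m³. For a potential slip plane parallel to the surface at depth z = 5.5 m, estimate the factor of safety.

For an infinite slope with a slip plane parallel to the surface (no pore pressure): FS = [c + γz cos²β tanφ] / [γz sinβ cosβ].
γz = 20.9·5.5 = 114.95 kN/m²
Numerator = 16.2 + 114.95·cos²24.8°·tan26.2° = 16.2 + 114.95·0.8241·0.4921 = 62.811 kPa
Denominator = 114.95·sin24.8°·cos24.8° = 114.95·0.4195·0.9078 = 43.769 kPa
FS = 62.811 / 43.769 = 1.435

FS = 1.44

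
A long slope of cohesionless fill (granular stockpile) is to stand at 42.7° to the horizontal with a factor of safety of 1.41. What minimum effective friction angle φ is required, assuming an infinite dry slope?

φ = 52.5°

FS = tanφ/tanβ ⇒ tanφ = FS · tanβ = 1.41 · tan42.7° = 1.3011
φ = arctan(1.3011) = 52.46°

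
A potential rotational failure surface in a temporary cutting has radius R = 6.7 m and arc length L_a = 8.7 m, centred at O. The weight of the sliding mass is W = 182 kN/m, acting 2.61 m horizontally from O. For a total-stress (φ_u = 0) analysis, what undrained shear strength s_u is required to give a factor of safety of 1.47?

s_u = 12.0 kPa

FS = s_u·L_a·R / (W·d), so s_u = FS·W·d / (L_a·R).
s_u = 1.47·182·2.61 / (8.70·6.7) = 698.3 / 58.29 = 11.98 kPa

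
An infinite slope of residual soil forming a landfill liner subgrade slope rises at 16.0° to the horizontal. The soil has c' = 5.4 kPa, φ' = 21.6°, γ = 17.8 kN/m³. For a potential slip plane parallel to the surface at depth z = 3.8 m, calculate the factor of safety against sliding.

For an infinite slope with a slip plane parallel to the surface (no pore pressure): FS = [c' + γz cos²β tanφ'] / [γz sinβ cosβ].
γz = 17.8·3.8 = 67.64 kN/m²
Numerator = 5.4 + 67.64·cos²16.0°·tan21.6° = 5.4 + 67.64·0.9240·0.3959 = 30.146 kPa
Denominator = 67.64·sin16.0°·cos16.0° = 67.64·0.2756·0.9613 = 17.922 kPa
FS = 30.146 / 17.922 = 1.682

FS = 1.68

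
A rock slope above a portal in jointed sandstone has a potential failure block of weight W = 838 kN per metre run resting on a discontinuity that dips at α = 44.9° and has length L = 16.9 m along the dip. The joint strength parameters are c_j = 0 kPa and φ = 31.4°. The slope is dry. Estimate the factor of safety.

FS = 0.61

Resolving the block weight along and normal to the plane and applying the Mohr–Coulomb strength on the joint:
N' = W cosα = 838·cos44.9° = 593.6 kN/m
Driving force T = W sinα = 838·sin44.9° = 591.5 kN/m
Resisting force R = c_j·L + N'·tanφ = 0·16.9 + 593.6·tan31.4° = 0.0 + 362.3 = 362.3 kN/m
FS = R / T = 362.3 / 591.5 = 0.613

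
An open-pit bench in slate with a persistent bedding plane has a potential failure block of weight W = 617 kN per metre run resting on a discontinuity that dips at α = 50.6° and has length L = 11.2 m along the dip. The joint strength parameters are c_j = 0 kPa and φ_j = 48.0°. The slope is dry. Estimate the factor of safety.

Resolving the block weight along and normal to the plane and applying the Mohr–Coulomb strength on the joint:
N' = W cosα = 617·cos50.6° = 391.6 kN/m
Driving force T = W sinα = 617·sin50.6° = 476.8 kN/m
Resisting force R = c_j·L + N'·tanφ_j = 0·11.2 + 391.6·tan48.0° = 0.0 + 434.9 = 434.9 kN/m
FS = R / T = 434.9 / 476.8 = 0.912

FS = 0.91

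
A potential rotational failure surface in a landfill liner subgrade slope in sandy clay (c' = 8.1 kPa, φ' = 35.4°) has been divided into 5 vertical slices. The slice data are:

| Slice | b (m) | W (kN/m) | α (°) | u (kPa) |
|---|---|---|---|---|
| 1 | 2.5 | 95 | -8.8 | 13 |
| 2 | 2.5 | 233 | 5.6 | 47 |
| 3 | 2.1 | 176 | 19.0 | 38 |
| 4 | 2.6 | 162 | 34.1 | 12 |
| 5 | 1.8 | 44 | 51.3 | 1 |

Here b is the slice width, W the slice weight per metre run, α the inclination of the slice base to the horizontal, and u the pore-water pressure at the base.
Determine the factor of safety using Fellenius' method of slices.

FS = 1.97

Ordinary method of slices: FS = Σ[c'·Δl_i + (W_i cosα_i − u_i·Δl_i)·tanφ'] / Σ W_i sinα_i, with Δl_i = b_i / cosα_i.
Slice 1: Δl = 2.5/cos(-8.8°) = 2.530 m; N'_1 = 95·cos(-8.8°) − 13·2.530 = 61.0; c'Δl = 20.49; W sinα = -14.5
Slice 2: Δl = 2.5/cos5.6° = 2.512 m; N'_2 = 233·cos5.6° − 47·2.512 = 113.8; c'Δl = 20.35; W sinα = 22.7
Slice 3: Δl = 2.1/cos19.0° = 2.221 m; N'_3 = 176·cos19.0° − 38·2.221 = 82.0; c'Δl = 17.99; W sinα = 57.3
Slice 4: Δl = 2.6/cos34.1° = 3.140 m; N'_4 = 162·cos34.1° − 12·3.140 = 96.5; c'Δl = 25.43; W sinα = 90.8
Slice 5: Δl = 1.8/cos51.3° = 2.879 m; N'_5 = 44·cos51.3° − 1·2.879 = 24.6; c'Δl = 23.32; W sinα = 34.3
Σc'Δl = 107.6 kN/m; ΣN' = 377.9 kN/m; ΣW sinα = 190.7 kN/m
Resisting = 107.6 + 377.9·tan35.4° = 107.6 + 268.6 = 376.2 kN/m
FS = 376.2 / 190.7 = 1.973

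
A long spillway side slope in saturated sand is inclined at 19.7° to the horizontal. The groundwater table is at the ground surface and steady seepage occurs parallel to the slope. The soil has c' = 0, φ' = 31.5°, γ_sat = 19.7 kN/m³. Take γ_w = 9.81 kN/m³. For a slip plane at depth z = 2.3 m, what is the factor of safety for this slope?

With seepage parallel to the slope and the water table at the surface, the effective normal stress on the slip plane uses the buoyant unit weight γ' = γ_sat − γ_w while the driving shear stress uses γ_sat:
FS = [c' + γ' z cos²β tanφ'] / [γ_sat z sinβ cosβ]
(For c' = 0 this reduces to FS = (γ'/γ_sat)·tanφ'/tanβ.)
γ' = 19.7 − 9.81 = 9.89 kN/m³
Numerator = 0.0 + 9.89·2.3·cos²19.7°·tan31.5° = 0.0 + 9.89·2.3·0.8864·0.6128 = 12.355 kPa
Denominator = 19.7·2.3·sin19.7°·cos19.7° = 19.7·2.3·0.3371·0.9415 = 14.380 kPa
FS = 12.355 / 14.380 = 0.859

FS = 0.86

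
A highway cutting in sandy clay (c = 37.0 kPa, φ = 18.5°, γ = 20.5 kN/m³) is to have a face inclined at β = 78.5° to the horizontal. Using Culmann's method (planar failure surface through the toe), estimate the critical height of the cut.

Culmann's analysis gives the critical failure plane at α_cr = (β + φ)/2 = (78.5 + 18.5)/2 = 48.5°, and the critical height
H_c = (4c/γ) · sinβ cosφ / [1 − cos(β − φ)]
    = (4·37.0/20.5) · sin78.5°·cos18.5° / [1 − cos(60.0°)]
    = 7.220 · 0.9799·0.9483 / [1 − 0.5000]
    = 7.220 · 0.9293 / 0.5000
    = 13.42 m

H_c = 13.42 m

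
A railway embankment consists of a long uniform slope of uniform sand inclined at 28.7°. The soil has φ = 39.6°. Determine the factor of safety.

For a dry cohesionless infinite slope the factor of safety is FS = tanφ / tanβ.
FS = tan39.6° / tan28.7° = 0.8273 / 0.5475 = 1.511

FS = 1.51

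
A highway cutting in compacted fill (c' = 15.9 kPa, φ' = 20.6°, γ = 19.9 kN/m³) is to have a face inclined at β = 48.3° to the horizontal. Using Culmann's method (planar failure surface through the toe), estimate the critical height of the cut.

Culmann's analysis gives the critical failure plane at α_cr = (β + φ')/2 = (48.3 + 20.6)/2 = 34.5°, and the critical height
H_c = (4c'/γ) · sinβ cosφ' / [1 − cos(β − φ')]
    = (4·15.9/19.9) · sin48.3°·cos20.6° / [1 − cos(27.7°)]
    = 3.196 · 0.7466·0.9361 / [1 − 0.8854]
    = 3.196 · 0.6989 / 0.1146
    = 19.49 m

H_c = 19.49 m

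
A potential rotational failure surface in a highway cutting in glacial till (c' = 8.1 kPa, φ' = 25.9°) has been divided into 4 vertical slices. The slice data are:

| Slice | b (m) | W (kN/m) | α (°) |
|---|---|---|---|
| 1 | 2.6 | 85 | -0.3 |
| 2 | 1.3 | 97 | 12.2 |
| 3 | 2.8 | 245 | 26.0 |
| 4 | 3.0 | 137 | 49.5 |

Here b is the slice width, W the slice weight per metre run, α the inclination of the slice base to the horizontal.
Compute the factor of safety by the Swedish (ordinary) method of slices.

Ordinary method of slices: FS = Σ[c'·Δl_i + (W_i cosα_i)·tanφ'] / Σ W_i sinα_i, with Δl_i = b_i / cosα_i.
Slice 1: Δl = 2.6/cos(-0.3°) = 2.600 m; N'_1 = 85·cos(-0.3°) = 85.0; c'Δl = 21.06; W sinα = -0.4
Slice 2: Δl = 1.3/cos12.2° = 1.330 m; N'_2 = 97·cos12.2° = 94.8; c'Δl = 10.77; W sinα = 20.5
Slice 3: Δl = 2.8/cos26.0° = 3.115 m; N'_3 = 245·cos26.0° = 220.2; c'Δl = 25.23; W sinα = 107.4
Slice 4: Δl = 3.0/cos49.5° = 4.619 m; N'_4 = 137·cos49.5° = 89.0; c'Δl = 37.42; W sinα = 104.2
Σc'Δl = 94.5 kN/m; ΣN' = 489.0 kN/m; ΣW sinα = 231.6 kN/m
Resisting = 94.5 + 489.0·tan25.9° = 94.5 + 237.4 = 331.9 kN/m
FS = 331.9 / 231.6 = 1.433

FS = 1.43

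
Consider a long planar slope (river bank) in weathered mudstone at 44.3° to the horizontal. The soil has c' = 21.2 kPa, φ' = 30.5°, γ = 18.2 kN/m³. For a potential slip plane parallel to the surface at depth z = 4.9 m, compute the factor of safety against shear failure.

FS = 1.08

For an infinite slope with a slip plane parallel to the surface (no pore pressure): FS = [c' + γz cos²β tanφ'] / [γz sinβ cosβ].
γz = 18.2·4.9 = 89.18 kN/m²
Numerator = 21.2 + 89.18·cos²44.3°·tan30.5° = 21.2 + 89.18·0.5122·0.5890 = 48.107 kPa
Denominator = 89.18·sin44.3°·cos44.3° = 89.18·0.6984·0.7157 = 44.577 kPa
FS = 48.107 / 44.577 = 1.079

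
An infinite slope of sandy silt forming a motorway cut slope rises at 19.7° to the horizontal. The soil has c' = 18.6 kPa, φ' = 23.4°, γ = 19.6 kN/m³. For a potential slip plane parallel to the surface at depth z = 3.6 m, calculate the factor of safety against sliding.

FS = 2.04

For an infinite slope with a slip plane parallel to the surface (no pore pressure): FS = [c' + γz cos²β tanφ'] / [γz sinβ cosβ].
γz = 19.6·3.6 = 70.56 kN/m²
Numerator = 18.6 + 70.56·cos²19.7°·tan23.4° = 18.6 + 70.56·0.8864·0.4327 = 45.664 kPa
Denominator = 70.56·sin19.7°·cos19.7° = 70.56·0.3371·0.9415 = 22.393 kPa
FS = 45.664 / 22.393 = 2.039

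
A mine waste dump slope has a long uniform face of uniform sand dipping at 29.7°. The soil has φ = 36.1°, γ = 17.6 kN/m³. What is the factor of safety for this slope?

FS = 1.28

For a dry cohesionless infinite slope the factor of safety is FS = tanφ / tanβ.
FS = tan36.1° / tan29.7° = 0.7292 / 0.5704 = 1.278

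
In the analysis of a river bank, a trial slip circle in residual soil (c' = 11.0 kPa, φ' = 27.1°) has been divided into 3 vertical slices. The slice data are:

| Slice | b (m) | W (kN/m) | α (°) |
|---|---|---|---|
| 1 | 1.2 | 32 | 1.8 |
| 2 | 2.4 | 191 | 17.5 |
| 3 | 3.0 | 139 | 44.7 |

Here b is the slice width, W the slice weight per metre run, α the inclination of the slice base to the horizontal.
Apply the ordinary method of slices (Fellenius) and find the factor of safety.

Ordinary method of slices: FS = Σ[c'·Δl_i + (W_i cosα_i)·tanφ'] / Σ W_i sinα_i, with Δl_i = b_i / cosα_i.
Slice 1: Δl = 1.2/cos1.8° = 1.201 m; N'_1 = 32·cos1.8° = 32.0; c'Δl = 13.21; W sinα = 1.0
Slice 2: Δl = 2.4/cos17.5° = 2.516 m; N'_2 = 191·cos17.5° = 182.2; c'Δl = 27.68; W sinα = 57.4
Slice 3: Δl = 3.0/cos44.7° = 4.221 m; N'_3 = 139·cos44.7° = 98.8; c'Δl = 46.43; W sinα = 97.8
Σc'Δl = 87.3 kN/m; ΣN' = 312.9 kN/m; ΣW sinα = 156.2 kN/m
Resisting = 87.3 + 312.9·tan27.1° = 87.3 + 160.1 = 247.5 kN/m
FS = 247.5 / 156.2 = 1.584

FS = 1.58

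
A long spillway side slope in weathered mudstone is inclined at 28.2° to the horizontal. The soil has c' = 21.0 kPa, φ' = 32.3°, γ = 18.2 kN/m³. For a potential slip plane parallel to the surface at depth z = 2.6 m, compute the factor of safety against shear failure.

FS = 2.24

For an infinite slope with a slip plane parallel to the surface (no pore pressure): FS = [c' + γz cos²β tanφ'] / [γz sinβ cosβ].
γz = 18.2·2.6 = 47.32 kN/m²
Numerator = 21.0 + 47.32·cos²28.2°·tan32.3° = 21.0 + 47.32·0.7767·0.6322 = 44.234 kPa
Denominator = 47.32·sin28.2°·cos28.2° = 47.32·0.4726·0.8813 = 19.707 kPa
FS = 44.234 / 19.707 = 2.245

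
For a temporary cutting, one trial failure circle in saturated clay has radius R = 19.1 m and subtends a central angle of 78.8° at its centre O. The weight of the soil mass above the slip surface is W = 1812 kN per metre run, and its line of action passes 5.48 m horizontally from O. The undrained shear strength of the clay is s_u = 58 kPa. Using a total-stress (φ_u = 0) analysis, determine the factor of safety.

FS = 2.93

Taking moments about the centre O, the resisting moment is provided by the undrained shear strength acting along the arc:
Arc length L_a = R·θ = 19.1·(78.8°·π/180) = 19.1·1.3753 = 26.27 m
M_R = s_u·L_a·R = 58·26.27·19.1 = 29100.4 kN·m/m
M_D = W·d = 1812·5.48 = 9929.8 kN·m/m
FS = M_R / M_D = 29100.4 / 9929.8 = 2.931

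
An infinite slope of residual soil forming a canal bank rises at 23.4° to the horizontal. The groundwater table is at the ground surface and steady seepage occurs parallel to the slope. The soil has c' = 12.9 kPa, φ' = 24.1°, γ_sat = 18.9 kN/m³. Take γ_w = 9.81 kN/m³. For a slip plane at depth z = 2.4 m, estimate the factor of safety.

With seepage parallel to the slope and the water table at the surface, the effective normal stress on the slip plane uses the buoyant unit weight γ' = γ_sat − γ_w while the driving shear stress uses γ_sat:
FS = [c' + γ' z cos²β tanφ'] / [γ_sat z sinβ cosβ]
γ' = 18.9 − 9.81 = 9.09 kN/m³
Numerator = 12.9 + 9.09·2.4·cos²23.4°·tan24.1° = 12.9 + 9.09·2.4·0.8423·0.4473 = 21.120 kPa
Denominator = 18.9·2.4·sin23.4°·cos23.4° = 18.9·2.4·0.3971·0.9178 = 16.533 kPa
FS = 21.120 / 16.533 = 1.277

FS = 1.28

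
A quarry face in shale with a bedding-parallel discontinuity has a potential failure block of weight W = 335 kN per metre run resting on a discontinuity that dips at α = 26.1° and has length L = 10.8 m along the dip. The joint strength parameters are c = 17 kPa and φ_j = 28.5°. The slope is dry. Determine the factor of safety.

FS = 2.35

Resolving the block weight along and normal to the plane and applying the Mohr–Coulomb strength on the joint:
N' = W cosα = 335·cos26.1° = 300.8 kN/m
Driving force T = W sinα = 335·sin26.1° = 147.4 kN/m
Resisting force R = c·L + N'·tanφ_j = 17·10.8 + 300.8·tan28.5° = 183.6 + 163.3 = 346.9 kN/m
FS = R / T = 346.9 / 147.4 = 2.354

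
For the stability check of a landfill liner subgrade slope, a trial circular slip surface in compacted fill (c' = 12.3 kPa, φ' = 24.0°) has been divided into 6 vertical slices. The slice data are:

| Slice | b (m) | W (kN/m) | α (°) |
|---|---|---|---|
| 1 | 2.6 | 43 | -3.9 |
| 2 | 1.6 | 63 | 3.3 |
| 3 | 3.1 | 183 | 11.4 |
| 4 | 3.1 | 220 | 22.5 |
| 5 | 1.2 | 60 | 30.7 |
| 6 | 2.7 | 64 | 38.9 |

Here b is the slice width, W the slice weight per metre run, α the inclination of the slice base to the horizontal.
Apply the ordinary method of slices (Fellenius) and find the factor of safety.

Ordinary method of slices: FS = Σ[c'·Δl_i + (W_i cosα_i)·tanφ'] / Σ W_i sinα_i, with Δl_i = b_i / cosα_i.
Slice 1: Δl = 2.6/cos(-3.9°) = 2.606 m; N'_1 = 43·cos(-3.9°) = 42.9; c'Δl = 32.05; W sinα = -2.9
Slice 2: Δl = 1.6/cos3.3° = 1.603 m; N'_2 = 63·cos3.3° = 62.9; c'Δl = 19.71; W sinα = 3.6
Slice 3: Δl = 3.1/cos11.4° = 3.162 m; N'_3 = 183·cos11.4° = 179.4; c'Δl = 38.90; W sinα = 36.2
Slice 4: Δl = 3.1/cos22.5° = 3.355 m; N'_4 = 220·cos22.5° = 203.3; c'Δl = 41.27; W sinα = 84.2
Slice 5: Δl = 1.2/cos30.7° = 1.396 m; N'_5 = 60·cos30.7° = 51.6; c'Δl = 17.17; W sinα = 30.6
Slice 6: Δl = 2.7/cos38.9° = 3.469 m; N'_6 = 64·cos38.9° = 49.8; c'Δl = 42.67; W sinα = 40.2
Σc'Δl = 191.8 kN/m; ΣN' = 589.8 kN/m; ΣW sinα = 191.9 kN/m
Resisting = 191.8 + 589.8·tan24.0° = 191.8 + 262.6 = 454.4 kN/m
FS = 454.4 / 191.9 = 2.368

FS = 2.37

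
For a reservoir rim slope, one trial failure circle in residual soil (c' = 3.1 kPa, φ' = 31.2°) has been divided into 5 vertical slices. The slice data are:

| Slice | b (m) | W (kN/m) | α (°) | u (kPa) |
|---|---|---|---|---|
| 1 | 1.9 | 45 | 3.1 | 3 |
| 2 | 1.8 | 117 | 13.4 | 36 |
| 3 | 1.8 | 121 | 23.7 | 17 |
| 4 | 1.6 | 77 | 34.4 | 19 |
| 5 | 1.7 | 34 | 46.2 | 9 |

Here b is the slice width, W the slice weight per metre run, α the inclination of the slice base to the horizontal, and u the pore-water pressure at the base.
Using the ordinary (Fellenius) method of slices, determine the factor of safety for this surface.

Ordinary method of slices: FS = Σ[c'·Δl_i + (W_i cosα_i − u_i·Δl_i)·tanφ'] / Σ W_i sinα_i, with Δl_i = b_i / cosα_i.
Slice 1: Δl = 1.9/cos3.1° = 1.903 m; N'_1 = 45·cos3.1° − 3·1.903 = 39.2; c'Δl = 5.90; W sinα = 2.4
Slice 2: Δl = 1.8/cos13.4° = 1.850 m; N'_2 = 117·cos13.4° − 36·1.850 = 47.2; c'Δl = 5.74; W sinα = 27.1
Slice 3: Δl = 1.8/cos23.7° = 1.966 m; N'_3 = 121·cos23.7° − 17·1.966 = 77.4; c'Δl = 6.09; W sinα = 48.6
Slice 4: Δl = 1.6/cos34.4° = 1.939 m; N'_4 = 77·cos34.4° − 19·1.939 = 26.7; c'Δl = 6.01; W sinα = 43.5
Slice 5: Δl = 1.7/cos46.2° = 2.456 m; N'_5 = 34·cos46.2° − 9·2.456 = 1.4; c'Δl = 7.61; W sinα = 24.5
Σc'Δl = 31.4 kN/m; ΣN' = 191.9 kN/m; ΣW sinα = 146.2 kN/m
Resisting = 31.4 + 191.9·tan31.2° = 31.4 + 116.2 = 147.6 kN/m
FS = 147.6 / 146.2 = 1.009

FS = 1.01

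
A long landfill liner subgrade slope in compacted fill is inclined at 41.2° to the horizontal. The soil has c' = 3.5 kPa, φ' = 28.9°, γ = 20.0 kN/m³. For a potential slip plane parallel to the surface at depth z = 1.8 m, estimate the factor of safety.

For an infinite slope with a slip plane parallel to the surface (no pore pressure): FS = [c' + γz cos²β tanφ'] / [γz sinβ cosβ].
γz = 20.0·1.8 = 36.00 kN/m²
Numerator = 3.5 + 36.00·cos²41.2°·tan28.9° = 3.5 + 36.00·0.5661·0.5520 = 14.751 kPa
Denominator = 36.00·sin41.2°·cos41.2° = 36.00·0.6587·0.7524 = 17.842 kPa
FS = 14.751 / 17.842 = 0.827

FS = 0.83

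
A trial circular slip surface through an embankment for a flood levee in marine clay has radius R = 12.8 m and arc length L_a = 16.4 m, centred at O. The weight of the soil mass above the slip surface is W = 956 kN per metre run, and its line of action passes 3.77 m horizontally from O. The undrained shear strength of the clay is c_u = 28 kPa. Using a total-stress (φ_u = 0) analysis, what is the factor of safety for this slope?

Taking moments about the centre O, the resisting moment is provided by the undrained shear strength acting along the arc:
M_R = c_u·L_a·R = 28·16.40·12.8 = 5877.8 kN·m/m
M_D = W·d = 956·3.77 = 3604.1 kN·m/m
FS = M_R / M_D = 5877.8 / 3604.1 = 1.631

FS = 1.63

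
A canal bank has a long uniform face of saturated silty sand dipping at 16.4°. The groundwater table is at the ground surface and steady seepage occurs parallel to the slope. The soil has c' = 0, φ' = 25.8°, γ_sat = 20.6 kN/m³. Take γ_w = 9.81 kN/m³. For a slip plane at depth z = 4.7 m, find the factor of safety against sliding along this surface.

FS = 0.86

With seepage parallel to the slope and the water table at the surface, the effective normal stress on the slip plane uses the buoyant unit weight γ' = γ_sat − γ_w while the driving shear stress uses γ_sat:
FS = [c' + γ' z cos²β tanφ'] / [γ_sat z sinβ cosβ]
(For c' = 0 this reduces to FS = (γ'/γ_sat)·tanφ'/tanβ.)
γ' = 20.6 − 9.81 = 10.79 kN/m³
Numerator = 0.0 + 10.79·4.7·cos²16.4°·tan25.8° = 0.0 + 10.79·4.7·0.9203·0.4834 = 22.561 kPa
Denominator = 20.6·4.7·sin16.4°·cos16.4° = 20.6·4.7·0.2823·0.9593 = 26.224 kPa
FS = 22.561 / 26.224 = 0.860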